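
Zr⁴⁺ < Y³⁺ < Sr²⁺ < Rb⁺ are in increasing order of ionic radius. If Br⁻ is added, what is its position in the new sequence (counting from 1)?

5

Each ion has 36 electrons. The ranking follows nuclear charge in reverse — greater Z gives a smaller radius. Zr⁴⁺ (Z=40), Y³⁺ (Z=39), Sr²⁺ (Z=38), Rb⁺ (Z=37), Br⁻ (Z=35).
With Br⁻ included the full order is Zr⁴⁺ < Y³⁺ < Sr²⁺ < Rb⁺ < Br⁻, so it takes position 5.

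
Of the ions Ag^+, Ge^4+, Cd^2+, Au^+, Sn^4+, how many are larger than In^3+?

3

Work out protons and electrons: Ge^4+: 28 e⁻, Z=32, Sn^4+: 46 e⁻, Z=50, In^3+: 46 e⁻, Z=49, Cd^2+: 46 e⁻, Z=48, Ag^+: 46 e⁻, Z=47, Au^+: 78 e⁻, Z=79. Ge^4+ < Sn^4+ (same group, 1 shell fewer); Sn^4+ < In^3+ (isoelectronic, higher Z=50 is smaller); In^3+ < Cd^2+ (both 46 e⁻, Z=49>48); Cd^2+ < Ag^+ (both 46 e⁻, Z=48>47); Ag^+ < Au^+ (same group, 1 shell fewer).
Relative to In^3+, the ions that are larger are Cd^2+, Ag^+, Au^+. Count: 3.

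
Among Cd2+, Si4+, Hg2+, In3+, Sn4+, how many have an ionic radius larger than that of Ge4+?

4

Electron counts and nuclear charges: Si4+: 10 e⁻, Z=14, Ge4+: 28 e⁻, Z=32, Sn4+: 46 e⁻, Z=50, In3+: 46 e⁻, Z=49, Cd2+: 46 e⁻, Z=48, Hg2+: 78 e⁻, Z=80. Si4+ < Ge4+ (same group, 1 shell fewer); Ge4+ < Sn4+ (same group, 1 shell fewer); Sn4+ < In3+ (isoelectronic, higher Z=50 is smaller); In3+ < Cd2+ (isoelectronic, higher Z=49 is smaller); Cd2+ < Hg2+ (same group, period 5 vs 6).
Placing each against Ge4+: smaller — Si4+; larger — Sn4+, In3+, Cd2+, Hg2+. Count: 4.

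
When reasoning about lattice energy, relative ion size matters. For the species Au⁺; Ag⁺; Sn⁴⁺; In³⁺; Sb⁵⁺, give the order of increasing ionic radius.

Sb⁵⁺ < Sn⁴⁺ < In³⁺ < Ag⁺ < Au⁺

Work out protons and electrons: Sb⁵⁺ (Z=51, 46 e⁻), Sn⁴⁺ (Z=50, 46 e⁻), In³⁺ (Z=49, 46 e⁻), Ag⁺ (Z=47, 46 e⁻), Au⁺ (Z=79, 78 e⁻). Sb⁵⁺ < Sn⁴⁺ (isoelectronic, higher Z=51 is smaller); Sn⁴⁺ < In³⁺ (isoelectronic, higher Z=50 is smaller); In³⁺ < Ag⁺ (isoelectronic, higher Z=49 is smaller); Ag⁺ < Au⁺ (same group, period 5 vs 6).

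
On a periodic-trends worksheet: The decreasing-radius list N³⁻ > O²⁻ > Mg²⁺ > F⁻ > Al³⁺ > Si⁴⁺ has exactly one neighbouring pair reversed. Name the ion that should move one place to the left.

F⁻

Compare adjacent ions: Mg²⁺ and F⁻ share 10 electrons; the higher nuclear charge on Mg (Z=12) contracts it more, so Mg²⁺ < F⁻ — yet in this decreasing list Mg²⁺ sits before F⁻. Nothing else is reversed, so F⁻ should move one place to the left.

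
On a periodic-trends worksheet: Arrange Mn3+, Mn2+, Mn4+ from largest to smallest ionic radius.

Same element, different charge: the more highly charged cation has fewer electrons and a greater effective nuclear charge per electron, making Mn4+ the smallest.

Mn2+ > Mn3+ > Mn4+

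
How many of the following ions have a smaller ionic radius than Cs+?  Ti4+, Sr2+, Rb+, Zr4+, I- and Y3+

5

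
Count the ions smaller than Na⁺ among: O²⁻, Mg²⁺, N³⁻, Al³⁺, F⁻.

2

Each ion has 10 electrons. The ranking follows nuclear charge in reverse — greater Z gives a smaller radius. Al³⁺ (Z=13), Mg²⁺ (Z=12), Na⁺ (Z=11), F⁻ (Z=9), O²⁻ (Z=8), N³⁻ (Z=7).
Overall: Al³⁺ < Mg²⁺ < Na⁺ < F⁻ < O²⁻ < N³⁻. Na⁺ has 2 below it and 3 above. That's 2.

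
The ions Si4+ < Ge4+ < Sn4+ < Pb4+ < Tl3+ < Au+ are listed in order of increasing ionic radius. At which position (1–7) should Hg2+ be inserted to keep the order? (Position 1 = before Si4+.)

Electron counts and nuclear charges: Si4+ (Z=14, 10 e⁻), Ge4+ (Z=32, 28 e⁻), Sn4+ (Z=50, 46 e⁻), Pb4+ (Z=82, 78 e⁻), Tl3+ (Z=81, 78 e⁻), Hg2+ (Z=80, 78 e⁻), Au+ (Z=79, 78 e⁻). Si4+ < Ge4+ (same group, 1 shell fewer); Ge4+ < Sn4+ (same group, period 4 vs 5); Sn4+ < Pb4+ (same group, period 5 vs 6); Pb4+ < Tl3+ (both 78 e⁻, Z=82>81); Tl3+ < Hg2+ (both 78 e⁻, Z=81>80); Hg2+ < Au+ (both 78 e⁻, Z=80>79).
Merged order: Si4+ < Ge4+ < Sn4+ < Pb4+ < Tl3+ < Hg2+ < Au+ — Hg2+ is number 6.

6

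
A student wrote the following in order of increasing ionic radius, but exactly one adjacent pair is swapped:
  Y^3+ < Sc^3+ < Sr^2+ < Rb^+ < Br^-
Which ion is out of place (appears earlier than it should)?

The pair Y^3+, Sc^3+ is the wrong way round — both in group 3 with the same charge; Sc^3+ (period 4) has the smaller radius. All other adjacent pairs agree with periodic trends, so Y^3+ is the misplaced ion.

Y^3+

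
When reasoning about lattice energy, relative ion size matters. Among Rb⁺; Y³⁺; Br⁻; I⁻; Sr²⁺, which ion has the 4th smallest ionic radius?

Br⁻

Y³⁺ has 36 e⁻ (Z=39), Sr²⁺ has 36 e⁻ (Z=38), Rb⁺ has 36 e⁻ (Z=37), Br⁻ has 36 e⁻ (Z=35), I⁻ has 54 e⁻ (Z=53). Y³⁺ < Sr²⁺ (both 36 e⁻, Z=39>38); Sr²⁺ < Rb⁺ (isoelectronic, higher Z=38 is smaller); Rb⁺ < Br⁻ (both 36 e⁻, Z=37>35); Br⁻ < I⁻ (same group, 1 shell fewer).
Ordering: Y³⁺ < Sr²⁺ < Rb⁺ < Br⁻ < I⁻. The 4th smallest is Br⁻.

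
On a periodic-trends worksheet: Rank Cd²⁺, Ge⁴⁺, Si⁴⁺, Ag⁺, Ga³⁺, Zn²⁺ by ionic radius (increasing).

Si⁴⁺ (Z=14, 10 e⁻), Ge⁴⁺ (Z=32, 28 e⁻), Ga³⁺ (Z=31, 28 e⁻), Zn²⁺ (Z=30, 28 e⁻), Cd²⁺ (Z=48, 46 e⁻), Ag⁺ (Z=47, 46 e⁻). Si⁴⁺ < Ge⁴⁺ (same group, period 3 vs 4); Ge⁴⁺ < Ga³⁺ (isoelectronic, higher Z=32 is smaller); Ga³⁺ < Zn²⁺ (isoelectronic, higher Z=31 is smaller); Zn²⁺ < Cd²⁺ (same group, period 4 vs 5); Cd²⁺ < Ag⁺ (isoelectronic, higher Z=48 is smaller).

Si⁴⁺ < Ge⁴⁺ < Ga³⁺ < Zn²⁺ < Cd²⁺ < Ag⁺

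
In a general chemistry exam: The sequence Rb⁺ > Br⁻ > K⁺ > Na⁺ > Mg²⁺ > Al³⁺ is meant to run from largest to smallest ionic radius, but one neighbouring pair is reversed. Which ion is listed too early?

Rb⁺

The pair Rb⁺, Br⁻ is the wrong way round — both have 36 electrons but Z(Rb)=37 > Z(Br)=35, so Rb⁺ should be the smaller of the two. All other adjacent pairs agree with periodic trends, so Rb⁺ is the misplaced ion.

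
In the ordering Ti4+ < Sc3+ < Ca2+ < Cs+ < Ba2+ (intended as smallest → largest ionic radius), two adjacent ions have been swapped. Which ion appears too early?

Cs+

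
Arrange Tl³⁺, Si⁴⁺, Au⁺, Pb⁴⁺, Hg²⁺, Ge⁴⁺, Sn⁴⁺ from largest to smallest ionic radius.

Au⁺ > Hg²⁺ > Tl³⁺ > Pb⁴⁺ > Sn⁴⁺ > Ge⁴⁺ > Si⁴⁺

Tabulating Z and e⁻: Si⁴⁺ has 10 e⁻ (Z=14), Ge⁴⁺ has 28 e⁻ (Z=32), Sn⁴⁺ has 46 e⁻ (Z=50), Pb⁴⁺ has 78 e⁻ (Z=82), Tl³⁺ has 78 e⁻ (Z=81), Hg²⁺ has 78 e⁻ (Z=80), Au⁺ has 78 e⁻ (Z=79). Si⁴⁺ < Ge⁴⁺ (same group, 1 shell fewer); Ge⁴⁺ < Sn⁴⁺ (same group, period 4 vs 5); Sn⁴⁺ < Pb⁴⁺ (same group, period 5 vs 6); Pb⁴⁺ < Tl³⁺ (isoelectronic, higher Z=82 is smaller); Tl³⁺ < Hg²⁺ (both 78 e⁻, Z=81>80); Hg²⁺ < Au⁺ (both 78 e⁻, Z=80>79).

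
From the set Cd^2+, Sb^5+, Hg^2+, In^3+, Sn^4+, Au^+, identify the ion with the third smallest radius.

Sb^5+ has 46 e⁻ (Z=51), Sn^4+ has 46 e⁻ (Z=50), In^3+ has 46 e⁻ (Z=49), Cd^2+ has 46 e⁻ (Z=48), Hg^2+ has 78 e⁻ (Z=80), Au^+ has 78 e⁻ (Z=79). Sb^5+ < Sn^4+ (isoelectronic, higher Z=51 is smaller); Sn^4+ < In^3+ (both 46 e⁻, Z=50>49); In^3+ < Cd^2+ (isoelectronic, higher Z=49 is smaller); Cd^2+ < Hg^2+ (same group, 1 shell fewer); Hg^2+ < Au^+ (isoelectronic, higher Z=80 is smaller).
That gives Sb^5+ < Sn^4+ < In^3+ < Cd^2+ < Hg^2+ < Au^+. From the smallest end, number 3 is In^3+.

In^3+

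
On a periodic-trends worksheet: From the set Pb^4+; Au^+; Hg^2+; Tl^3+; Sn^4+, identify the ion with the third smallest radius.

Tabulating Z and e⁻: Sn^4+ (Z=50, 46 e⁻), Pb^4+ (Z=82, 78 e⁻), Tl^3+ (Z=81, 78 e⁻), Hg^2+ (Z=80, 78 e⁻), Au^+ (Z=79, 78 e⁻). Sn^4+ < Pb^4+ (same group, period 5 vs 6); Pb^4+ < Tl^3+ (isoelectronic, higher Z=82 is smaller); Tl^3+ < Hg^2+ (isoelectronic, higher Z=81 is smaller); Hg^2+ < Au^+ (isoelectronic, higher Z=80 is smaller).
Full ascending order: Sn^4+ < Pb^4+ < Tl^3+ < Hg^2+ < Au^+. Counting from the smallest, position 3 is Tl^3+.

Tl^3+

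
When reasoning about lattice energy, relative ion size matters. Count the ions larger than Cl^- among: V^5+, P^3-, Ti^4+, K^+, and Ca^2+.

1

All of these have 18 electrons (isoelectronic). With the same electron cloud, the ion with the most protons pulls it in tightest. Nuclear charges: V^5+ (Z=23), Ti^4+ (Z=22), Ca^2+ (Z=20), K^+ (Z=19), Cl^- (Z=17), P^3- (Z=15). Highest Z is smallest.
Relative to Cl^-, the ions that are larger are P^3-. That's 1.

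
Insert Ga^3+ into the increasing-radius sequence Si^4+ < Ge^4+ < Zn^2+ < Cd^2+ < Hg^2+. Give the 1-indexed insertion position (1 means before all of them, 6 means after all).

3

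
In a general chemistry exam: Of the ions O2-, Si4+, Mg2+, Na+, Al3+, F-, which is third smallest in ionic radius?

Mg2+

Each ion has 10 electrons. The ranking follows nuclear charge in reverse — greater Z gives a smaller radius. Si4+ (Z=14), Al3+ (Z=13), Mg2+ (Z=12), Na+ (Z=11), F- (Z=9), O2- (Z=8).
Full ascending order: Si4+ < Al3+ < Mg2+ < Na+ < F- < O2-. Counting from the smallest, position 3 is Mg2+.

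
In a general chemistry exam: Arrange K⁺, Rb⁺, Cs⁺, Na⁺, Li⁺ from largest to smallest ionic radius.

Cs⁺ > Rb⁺ > K⁺ > Na⁺ > Li⁺

These ions sit in one column with identical charge. Each step down the periodic table adds a principal shell, increasing the radius.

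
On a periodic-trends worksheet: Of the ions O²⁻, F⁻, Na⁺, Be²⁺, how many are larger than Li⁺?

3

Tabulating Z and e⁻: Be²⁺ has 2 e⁻ (Z=4), Li⁺ has 2 e⁻ (Z=3), Na⁺ has 10 e⁻ (Z=11), F⁻ has 10 e⁻ (Z=9), O²⁻ has 10 e⁻ (Z=8). Be²⁺ < Li⁺ (both 2 e⁻, Z=4>3); Li⁺ < Na⁺ (same group, 1 shell fewer); Na⁺ < F⁻ (isoelectronic, higher Z=11 is smaller); F⁻ < O²⁻ (both 10 e⁻, Z=9>8).
Placing each against Li⁺: smaller — Be²⁺; larger — Na⁺, F⁻, O²⁻. Count: 3.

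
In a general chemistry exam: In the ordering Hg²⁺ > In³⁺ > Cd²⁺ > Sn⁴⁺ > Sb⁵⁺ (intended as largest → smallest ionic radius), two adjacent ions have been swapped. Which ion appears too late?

The pair In³⁺, Cd²⁺ is the wrong way round — In³⁺ and Cd²⁺ share 46 electrons; the higher nuclear charge on In (Z=49) contracts it more, so In³⁺ < Cd²⁺. All other adjacent pairs agree with periodic trends, so Cd²⁺ is the misplaced ion.

Cd²⁺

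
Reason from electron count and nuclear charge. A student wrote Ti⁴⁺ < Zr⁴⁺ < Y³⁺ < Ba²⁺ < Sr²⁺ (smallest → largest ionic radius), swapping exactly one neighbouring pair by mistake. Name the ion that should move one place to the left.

Compare adjacent ions: both in group 2 with the same charge; Sr²⁺ (period 5) has the smaller radius — yet in this increasing list Ba²⁺ sits before Sr²⁺. Nothing else is reversed, so Sr²⁺ should move one place to the left.

Sr²⁺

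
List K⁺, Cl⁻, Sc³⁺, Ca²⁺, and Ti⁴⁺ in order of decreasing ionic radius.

Cl⁻ > K⁺ > Ca²⁺ > Sc³⁺ > Ti⁴⁺

All of these have 18 electrons (isoelectronic). With the same electron cloud, the ion with the most protons pulls it in tightest. Nuclear charges: Ti⁴⁺ (Z=22), Sc³⁺ (Z=21), Ca²⁺ (Z=20), K⁺ (Z=19), Cl⁻ (Z=17). Highest Z is smallest.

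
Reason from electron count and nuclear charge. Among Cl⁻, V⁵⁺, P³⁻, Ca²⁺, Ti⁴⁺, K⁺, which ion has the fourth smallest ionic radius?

These species are isoelectronic with 18 electrons. The only difference is the number of protons: V⁵⁺ (Z=23), Ti⁴⁺ (Z=22), Ca²⁺ (Z=20), K⁺ (Z=19), Cl⁻ (Z=17), P³⁻ (Z=15). The strongest nuclear pull (V⁵⁺) gives the smallest ion.
So the order is V⁵⁺ < Ti⁴⁺ < Ca²⁺ < K⁺ < Cl⁻ < P³⁻; the 4th-smallest ion is K⁺.

K⁺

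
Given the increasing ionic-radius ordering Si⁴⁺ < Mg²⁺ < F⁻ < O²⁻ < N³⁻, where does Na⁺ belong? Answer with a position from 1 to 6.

3

Isoelectronic series (10 e⁻ each). Size is set by nuclear charge: more protons means a smaller ion. Si⁴⁺ (Z=14), Mg²⁺ (Z=12), Na⁺ (Z=11), F⁻ (Z=9), O²⁻ (Z=8), N³⁻ (Z=7).
Putting Na⁺ in gives Si⁴⁺ < Mg²⁺ < Na⁺ < F⁻ < O²⁻ < N³⁻; it lands at slot 3.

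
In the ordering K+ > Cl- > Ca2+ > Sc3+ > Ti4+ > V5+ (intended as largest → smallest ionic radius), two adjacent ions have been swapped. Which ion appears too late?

Cl-

Scanning neighbour by neighbour, only K+/Cl- violates a trend: both have 18 electrons but Z(K)=19 > Z(Cl)=17, so K+ should be the smaller of the two. That makes Cl- the one sitting a position late relative to where it belongs.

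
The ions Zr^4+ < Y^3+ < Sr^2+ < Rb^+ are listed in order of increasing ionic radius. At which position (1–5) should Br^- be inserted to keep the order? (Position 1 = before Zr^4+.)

All of these have 36 electrons (isoelectronic). With the same electron cloud, the ion with the most protons pulls it in tightest. Nuclear charges: Zr^4+ (Z=40), Y^3+ (Z=39), Sr^2+ (Z=38), Rb^+ (Z=37), Br^- (Z=35). Highest Z is smallest.
The complete sequence is Zr^4+ < Y^3+ < Sr^2+ < Rb^+ < Br^-. Br^- sits at position 5.

5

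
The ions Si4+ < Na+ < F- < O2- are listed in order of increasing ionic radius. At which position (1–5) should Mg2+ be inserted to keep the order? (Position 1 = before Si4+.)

All of these have 10 electrons (isoelectronic). With the same electron cloud, the ion with the most protons pulls it in tightest. Nuclear charges: Si4+ (Z=14), Mg2+ (Z=12), Na+ (Z=11), F- (Z=9), O2- (Z=8). Highest Z is smallest.
Merged order: Si4+ < Mg2+ < Na+ < F- < O2- — Mg2+ is number 2.

2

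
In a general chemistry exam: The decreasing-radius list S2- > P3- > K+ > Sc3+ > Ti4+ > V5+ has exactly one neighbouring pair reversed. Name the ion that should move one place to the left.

The pair S2-, P3- is the wrong way round — S2- and P3- share 18 electrons; the higher nuclear charge on S (Z=16) contracts it more, so S2- < P3-. All other adjacent pairs agree with periodic trends, so P3- is the misplaced ion.

P3-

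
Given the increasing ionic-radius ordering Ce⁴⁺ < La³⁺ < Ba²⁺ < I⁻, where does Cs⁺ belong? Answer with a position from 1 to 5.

All of these have 54 electrons (isoelectronic). With the same electron cloud, the ion with the most protons pulls it in tightest. Nuclear charges: Ce⁴⁺ (Z=58), La³⁺ (Z=57), Ba²⁺ (Z=56), Cs⁺ (Z=55), I⁻ (Z=53). Highest Z is smallest.
With Cs⁺ included the full order is Ce⁴⁺ < La³⁺ < Ba²⁺ < Cs⁺ < I⁻, so it takes position 4.

4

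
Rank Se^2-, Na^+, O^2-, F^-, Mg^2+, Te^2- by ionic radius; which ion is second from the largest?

Se^2-

Work out protons and electrons: Mg^2+: 10 e⁻, Z=12, Na^+: 10 e⁻, Z=11, F^-: 10 e⁻, Z=9, O^2-: 10 e⁻, Z=8, Se^2-: 36 e⁻, Z=34, Te^2-: 54 e⁻, Z=52. Mg^2+ < Na^+ (both 10 e⁻, Z=12>11); Na^+ < F^- (both 10 e⁻, Z=11>9); F^- < O^2- (isoelectronic, higher Z=9 is smaller); O^2- < Se^2- (same group, 2 shells fewer); Se^2- < Te^2- (same group, period 4 vs 5).
Full ascending order: Mg^2+ < Na^+ < F^- < O^2- < Se^2- < Te^2-. Counting from the largest, position 2 is Se^2-.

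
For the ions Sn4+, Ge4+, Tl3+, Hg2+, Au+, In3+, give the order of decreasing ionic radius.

Au+ > Hg2+ > Tl3+ > In3+ > Sn4+ > Ge4+

Ge4+ (Z=32, 28 e⁻), Sn4+ (Z=50, 46 e⁻), In3+ (Z=49, 46 e⁻), Tl3+ (Z=81, 78 e⁻), Hg2+ (Z=80, 78 e⁻), Au+ (Z=79, 78 e⁻). Ge4+ < Sn4+ (same group, period 4 vs 5); Sn4+ < In3+ (isoelectronic, higher Z=50 is smaller); In3+ < Tl3+ (same group, 1 shell fewer); Tl3+ < Hg2+ (both 78 e⁻, Z=81>80); Hg2+ < Au+ (isoelectronic, higher Z=80 is smaller).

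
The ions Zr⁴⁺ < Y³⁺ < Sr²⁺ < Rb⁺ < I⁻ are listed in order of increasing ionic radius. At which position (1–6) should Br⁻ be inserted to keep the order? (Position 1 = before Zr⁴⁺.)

First list Z and electron count for each: Zr⁴⁺: 36 e⁻, Z=40, Y³⁺: 36 e⁻, Z=39, Sr²⁺: 36 e⁻, Z=38, Rb⁺: 36 e⁻, Z=37, Br⁻: 36 e⁻, Z=35, I⁻: 54 e⁻, Z=53. Zr⁴⁺ < Y³⁺ (both 36 e⁻, Z=40>39); Y³⁺ < Sr²⁺ (isoelectronic, higher Z=39 is smaller); Sr²⁺ < Rb⁺ (both 36 e⁻, Z=38>37); Rb⁺ < Br⁻ (both 36 e⁻, Z=37>35); Br⁻ < I⁻ (same group, period 4 vs 5).
Merged order: Zr⁴⁺ < Y³⁺ < Sr²⁺ < Rb⁺ < Br⁻ < I⁻ — Br⁻ is number 5.

5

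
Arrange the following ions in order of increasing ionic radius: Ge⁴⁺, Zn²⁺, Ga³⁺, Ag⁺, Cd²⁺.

Ge⁴⁺ < Ga³⁺ < Zn²⁺ < Cd²⁺ < Ag⁺

Tabulating Z and e⁻: Ge⁴⁺ (Z=32, 28 e⁻), Ga³⁺ (Z=31, 28 e⁻), Zn²⁺ (Z=30, 28 e⁻), Cd²⁺ (Z=48, 46 e⁻), Ag⁺ (Z=47, 46 e⁻). Ge⁴⁺ < Ga³⁺ (isoelectronic, higher Z=32 is smaller); Ga³⁺ < Zn²⁺ (isoelectronic, higher Z=31 is smaller); Zn²⁺ < Cd²⁺ (same group, period 4 vs 5); Cd²⁺ < Ag⁺ (both 46 e⁻, Z=48>47).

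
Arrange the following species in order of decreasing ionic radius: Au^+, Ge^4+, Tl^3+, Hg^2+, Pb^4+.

Au^+ > Hg^2+ > Tl^3+ > Pb^4+ > Ge^4+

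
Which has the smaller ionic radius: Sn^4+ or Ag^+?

These species are isoelectronic with 46 electrons. The only difference is the number of protons: Sn^4+ (Z=50), Ag^+ (Z=47). The strongest nuclear pull (Sn^4+) gives the smallest ion.

Sn^4+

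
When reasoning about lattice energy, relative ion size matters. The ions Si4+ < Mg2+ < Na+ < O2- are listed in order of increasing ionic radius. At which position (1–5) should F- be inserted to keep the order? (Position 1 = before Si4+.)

4

Isoelectronic series (10 e⁻ each). Size is set by nuclear charge: more protons means a smaller ion. Si4+ (Z=14), Mg2+ (Z=12), Na+ (Z=11), F- (Z=9), O2- (Z=8).
Merged order: Si4+ < Mg2+ < Na+ < F- < O2- — F- is number 4.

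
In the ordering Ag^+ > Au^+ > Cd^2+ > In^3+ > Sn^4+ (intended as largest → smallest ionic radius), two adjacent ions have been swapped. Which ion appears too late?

Au^+

Compare adjacent ions: Ag^+ and Au^+ are in one column with the same charge; the lighter period-5 ion has one fewer shell and is smaller — yet in this decreasing list Ag^+ sits before Au^+. Nothing else is reversed, so Au^+ should move one place to the left.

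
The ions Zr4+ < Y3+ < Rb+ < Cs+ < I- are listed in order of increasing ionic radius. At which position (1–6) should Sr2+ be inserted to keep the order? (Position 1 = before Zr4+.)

Zr4+: 36 e⁻, Z=40, Y3+: 36 e⁻, Z=39, Sr2+: 36 e⁻, Z=38, Rb+: 36 e⁻, Z=37, Cs+: 54 e⁻, Z=55, I-: 54 e⁻, Z=53. Zr4+ < Y3+ (isoelectronic, higher Z=40 is smaller); Y3+ < Sr2+ (both 36 e⁻, Z=39>38); Sr2+ < Rb+ (both 36 e⁻, Z=38>37); Rb+ < Cs+ (same group, period 5 vs 6); Cs+ < I- (isoelectronic, higher Z=55 is smaller).
The complete sequence is Zr4+ < Y3+ < Sr2+ < Rb+ < Cs+ < I-. Sr2+ sits at position 3.

3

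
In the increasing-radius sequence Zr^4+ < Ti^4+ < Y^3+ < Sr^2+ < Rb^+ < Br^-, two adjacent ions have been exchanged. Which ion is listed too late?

Ti^4+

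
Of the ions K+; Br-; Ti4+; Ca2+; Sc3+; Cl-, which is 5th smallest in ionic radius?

Cl-

First list Z and electron count for each: Ti4+ (Z=22, 18 e⁻), Sc3+ (Z=21, 18 e⁻), Ca2+ (Z=20, 18 e⁻), K+ (Z=19, 18 e⁻), Cl- (Z=17, 18 e⁻), Br- (Z=35, 36 e⁻). Ti4+ < Sc3+ (isoelectronic, higher Z=22 is smaller); Sc3+ < Ca2+ (both 18 e⁻, Z=21>20); Ca2+ < K+ (isoelectronic, higher Z=20 is smaller); K+ < Cl- (both 18 e⁻, Z=19>17); Cl- < Br- (same group, period 3 vs 4).
So the order is Ti4+ < Sc3+ < Ca2+ < K+ < Cl- < Br-; the 5th-smallest ion is Cl-.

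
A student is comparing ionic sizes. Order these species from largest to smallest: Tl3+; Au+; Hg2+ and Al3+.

Au+ > Hg2+ > Tl3+ > Al3+

Work out protons and electrons: Al3+: 10 e⁻, Z=13, Tl3+: 78 e⁻, Z=81, Hg2+: 78 e⁻, Z=80, Au+: 78 e⁻, Z=79. Al3+ < Tl3+ (same group, 3 shells fewer); Tl3+ < Hg2+ (isoelectronic, higher Z=81 is smaller); Hg2+ < Au+ (isoelectronic, higher Z=80 is smaller).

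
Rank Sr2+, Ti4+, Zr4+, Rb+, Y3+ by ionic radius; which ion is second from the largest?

Ti4+ (Z=22, 18 e⁻), Zr4+ (Z=40, 36 e⁻), Y3+ (Z=39, 36 e⁻), Sr2+ (Z=38, 36 e⁻), Rb+ (Z=37, 36 e⁻). Ti4+ < Zr4+ (same group, 1 shell fewer); Zr4+ < Y3+ (both 36 e⁻, Z=40>39); Y3+ < Sr2+ (both 36 e⁻, Z=39>38); Sr2+ < Rb+ (both 36 e⁻, Z=38>37).
Full ascending order: Ti4+ < Zr4+ < Y3+ < Sr2+ < Rb+. Counting from the largest, position 2 is Sr2+.

Sr2+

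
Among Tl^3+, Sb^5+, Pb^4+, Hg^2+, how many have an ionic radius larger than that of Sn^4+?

Tabulating Z and e⁻: Sb^5+ (Z=51, 46 e⁻), Sn^4+ (Z=50, 46 e⁻), Pb^4+ (Z=82, 78 e⁻), Tl^3+ (Z=81, 78 e⁻), Hg^2+ (Z=80, 78 e⁻). Sb^5+ < Sn^4+ (isoelectronic, higher Z=51 is smaller); Sn^4+ < Pb^4+ (same group, period 5 vs 6); Pb^4+ < Tl^3+ (isoelectronic, higher Z=82 is smaller); Tl^3+ < Hg^2+ (both 78 e⁻, Z=81>80).
Overall: Sb^5+ < Sn^4+ < Pb^4+ < Tl^3+ < Hg^2+. Sn^4+ has 1 below it and 3 above. Count: 3.

3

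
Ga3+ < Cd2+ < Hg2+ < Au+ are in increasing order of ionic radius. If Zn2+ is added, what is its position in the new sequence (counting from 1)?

2

Tabulating Z and e⁻: Ga3+: 28 e⁻, Z=31, Zn2+: 28 e⁻, Z=30, Cd2+: 46 e⁻, Z=48, Hg2+: 78 e⁻, Z=80, Au+: 78 e⁻, Z=79. Ga3+ < Zn2+ (isoelectronic, higher Z=31 is smaller); Zn2+ < Cd2+ (same group, period 4 vs 5); Cd2+ < Hg2+ (same group, period 5 vs 6); Hg2+ < Au+ (isoelectronic, higher Z=80 is smaller).
The complete sequence is Ga3+ < Zn2+ < Cd2+ < Hg2+ < Au+. Zn2+ sits at position 2.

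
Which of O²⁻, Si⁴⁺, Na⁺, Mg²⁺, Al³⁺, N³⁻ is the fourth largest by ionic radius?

Mg²⁺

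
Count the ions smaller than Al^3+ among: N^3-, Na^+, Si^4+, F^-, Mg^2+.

All of these have 10 electrons (isoelectronic). With the same electron cloud, the ion with the most protons pulls it in tightest. Nuclear charges: Si^4+ (Z=14), Al^3+ (Z=13), Mg^2+ (Z=12), Na^+ (Z=11), F^- (Z=9), N^3- (Z=7). Highest Z is smallest.
Relative to Al^3+, the ions that are smaller are Si^4+. So 1 is smaller.

1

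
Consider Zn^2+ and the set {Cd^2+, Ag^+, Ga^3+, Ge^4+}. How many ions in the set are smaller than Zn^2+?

2

Electron counts and nuclear charges: Ge^4+ has 28 e⁻ (Z=32), Ga^3+ has 28 e⁻ (Z=31), Zn^2+ has 28 e⁻ (Z=30), Cd^2+ has 46 e⁻ (Z=48), Ag^+ has 46 e⁻ (Z=47). Ge^4+ < Ga^3+ (isoelectronic, higher Z=32 is smaller); Ga^3+ < Zn^2+ (both 28 e⁻, Z=31>30); Zn^2+ < Cd^2+ (same group, 1 shell fewer); Cd^2+ < Ag^+ (isoelectronic, higher Z=48 is smaller).
Relative to Zn^2+, the ions that are smaller are Ge^4+, Ga^3+. So 2 are smaller.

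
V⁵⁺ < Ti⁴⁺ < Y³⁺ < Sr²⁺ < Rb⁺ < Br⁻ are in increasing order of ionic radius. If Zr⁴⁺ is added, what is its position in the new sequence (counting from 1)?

3

Tabulating Z and e⁻: V⁵⁺ (Z=23, 18 e⁻), Ti⁴⁺ (Z=22, 18 e⁻), Zr⁴⁺ (Z=40, 36 e⁻), Y³⁺ (Z=39, 36 e⁻), Sr²⁺ (Z=38, 36 e⁻), Rb⁺ (Z=37, 36 e⁻), Br⁻ (Z=35, 36 e⁻). V⁵⁺ < Ti⁴⁺ (isoelectronic, higher Z=23 is smaller); Ti⁴⁺ < Zr⁴⁺ (same group, 1 shell fewer); Zr⁴⁺ < Y³⁺ (both 36 e⁻, Z=40>39); Y³⁺ < Sr²⁺ (both 36 e⁻, Z=39>38); Sr²⁺ < Rb⁺ (both 36 e⁻, Z=38>37); Rb⁺ < Br⁻ (both 36 e⁻, Z=37>35).
With Zr⁴⁺ included the full order is V⁵⁺ < Ti⁴⁺ < Zr⁴⁺ < Y³⁺ < Sr²⁺ < Rb⁺ < Br⁻, so it takes position 3.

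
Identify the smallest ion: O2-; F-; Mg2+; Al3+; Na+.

All of these have 10 electrons (isoelectronic). With the same electron cloud, the ion with the most protons pulls it in tightest. Nuclear charges: Al3+ (Z=13), Mg2+ (Z=12), Na+ (Z=11), F- (Z=9), O2- (Z=8). Highest Z is smallest.

Al3+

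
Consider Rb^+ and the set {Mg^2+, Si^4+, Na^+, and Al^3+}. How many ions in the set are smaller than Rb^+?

4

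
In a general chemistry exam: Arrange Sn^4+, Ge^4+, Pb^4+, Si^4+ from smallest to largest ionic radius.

Si^4+ < Ge^4+ < Sn^4+ < Pb^4+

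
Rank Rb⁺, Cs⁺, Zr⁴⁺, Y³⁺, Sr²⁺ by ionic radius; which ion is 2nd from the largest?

First list Z and electron count for each: Zr⁴⁺ (Z=40, 36 e⁻), Y³⁺ (Z=39, 36 e⁻), Sr²⁺ (Z=38, 36 e⁻), Rb⁺ (Z=37, 36 e⁻), Cs⁺ (Z=55, 54 e⁻). Zr⁴⁺ < Y³⁺ (both 36 e⁻, Z=40>39); Y³⁺ < Sr²⁺ (both 36 e⁻, Z=39>38); Sr²⁺ < Rb⁺ (isoelectronic, higher Z=38 is smaller); Rb⁺ < Cs⁺ (same group, period 5 vs 6).
That gives Zr⁴⁺ < Y³⁺ < Sr²⁺ < Rb⁺ < Cs⁺. From the largest end, number 2 is Rb⁺.

Rb⁺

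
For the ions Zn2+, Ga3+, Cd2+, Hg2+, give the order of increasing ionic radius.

Tabulating Z and e⁻: Ga3+ (Z=31, 28 e⁻), Zn2+ (Z=30, 28 e⁻), Cd2+ (Z=48, 46 e⁻), Hg2+ (Z=80, 78 e⁻). Ga3+ < Zn2+ (isoelectronic, higher Z=31 is smaller); Zn2+ < Cd2+ (same group, 1 shell fewer); Cd2+ < Hg2+ (same group, period 5 vs 6).

Ga3+ < Zn2+ < Cd2+ < Hg2+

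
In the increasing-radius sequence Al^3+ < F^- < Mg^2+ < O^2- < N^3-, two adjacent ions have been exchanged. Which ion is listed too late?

Mg^2+

Compare adjacent ions: Mg^2+ and F^- share 10 electrons; the higher nuclear charge on Mg (Z=12) contracts it more, so Mg^2+ < F^- — yet in this increasing list F^- sits before Mg^2+. Nothing else is reversed, so Mg^2+ should move one place to the left.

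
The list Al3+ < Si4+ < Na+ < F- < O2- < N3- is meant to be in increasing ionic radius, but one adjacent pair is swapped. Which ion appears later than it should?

Check each adjacent pair. Al3+ and Si4+ are reversed: both have 10 electrons but Z(Si)=14 > Z(Al)=13, so Si4+ should be the smaller of the two. No other neighbouring pair contradicts the periodic trends, so Si4+ is the ion listed too late.

Si4+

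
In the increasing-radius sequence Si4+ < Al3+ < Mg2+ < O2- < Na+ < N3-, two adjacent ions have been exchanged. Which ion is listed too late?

Check each adjacent pair. O2- and Na+ are reversed: they are isoelectronic (10 e⁻) and Na has more protons than O (11 vs 8), making Na+ smaller. No other neighbouring pair contradicts the periodic trends, so Na+ is the ion listed too late.

Na+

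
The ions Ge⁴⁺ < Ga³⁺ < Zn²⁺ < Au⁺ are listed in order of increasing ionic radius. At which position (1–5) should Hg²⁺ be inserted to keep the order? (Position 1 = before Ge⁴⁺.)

Tabulating Z and e⁻: Ge⁴⁺: 28 e⁻, Z=32, Ga³⁺: 28 e⁻, Z=31, Zn²⁺: 28 e⁻, Z=30, Hg²⁺: 78 e⁻, Z=80, Au⁺: 78 e⁻, Z=79. Ge⁴⁺ < Ga³⁺ (both 28 e⁻, Z=32>31); Ga³⁺ < Zn²⁺ (isoelectronic, higher Z=31 is smaller); Zn²⁺ < Hg²⁺ (same group, period 4 vs 6); Hg²⁺ < Au⁺ (isoelectronic, higher Z=80 is smaller).
Merged order: Ge⁴⁺ < Ga³⁺ < Zn²⁺ < Hg²⁺ < Au⁺ — Hg²⁺ is number 4.

4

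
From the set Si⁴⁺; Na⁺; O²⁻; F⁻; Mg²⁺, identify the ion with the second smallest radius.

Each ion has 10 electrons. The ranking follows nuclear charge in reverse — greater Z gives a smaller radius. Si⁴⁺ (Z=14), Mg²⁺ (Z=12), Na⁺ (Z=11), F⁻ (Z=9), O²⁻ (Z=8).
So the order is Si⁴⁺ < Mg²⁺ < Na⁺ < F⁻ < O²⁻; the 2nd-smallest ion is Mg²⁺.

Mg²⁺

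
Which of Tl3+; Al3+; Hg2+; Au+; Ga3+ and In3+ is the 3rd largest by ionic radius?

Al3+: 10 e⁻, Z=13, Ga3+: 28 e⁻, Z=31, In3+: 46 e⁻, Z=49, Tl3+: 78 e⁻, Z=81, Hg2+: 78 e⁻, Z=80, Au+: 78 e⁻, Z=79. Al3+ < Ga3+ (same group, 1 shell fewer); Ga3+ < In3+ (same group, period 4 vs 5); In3+ < Tl3+ (same group, period 5 vs 6); Tl3+ < Hg2+ (both 78 e⁻, Z=81>80); Hg2+ < Au+ (isoelectronic, higher Z=80 is smaller).
Ordering: Al3+ < Ga3+ < In3+ < Tl3+ < Hg2+ < Au+. The 3rd largest is Tl3+.

Tl3+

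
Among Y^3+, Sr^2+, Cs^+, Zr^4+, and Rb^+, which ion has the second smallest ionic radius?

Y^3+

Work out protons and electrons: Zr^4+ has 36 e⁻ (Z=40), Y^3+ has 36 e⁻ (Z=39), Sr^2+ has 36 e⁻ (Z=38), Rb^+ has 36 e⁻ (Z=37), Cs^+ has 54 e⁻ (Z=55). Zr^4+ < Y^3+ (isoelectronic, higher Z=40 is smaller); Y^3+ < Sr^2+ (both 36 e⁻, Z=39>38); Sr^2+ < Rb^+ (isoelectronic, higher Z=38 is smaller); Rb^+ < Cs^+ (same group, 1 shell fewer).
That gives Zr^4+ < Y^3+ < Sr^2+ < Rb^+ < Cs^+. From the smallest end, number 2 is Y^3+.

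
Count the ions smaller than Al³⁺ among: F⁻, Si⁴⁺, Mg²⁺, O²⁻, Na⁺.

1

These species are isoelectronic with 10 electrons. The only difference is the number of protons: Si⁴⁺ (Z=14), Al³⁺ (Z=13), Mg²⁺ (Z=12), Na⁺ (Z=11), F⁻ (Z=9), O²⁻ (Z=8). The strongest nuclear pull (Si⁴⁺) gives the smallest ion.
Overall: Si⁴⁺ < Al³⁺ < Mg²⁺ < Na⁺ < F⁻ < O²⁻. Al³⁺ has 1 below it and 4 above. So 1 is smaller.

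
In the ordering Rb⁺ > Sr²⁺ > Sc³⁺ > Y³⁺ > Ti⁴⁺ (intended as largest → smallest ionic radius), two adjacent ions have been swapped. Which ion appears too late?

Check each adjacent pair. Sc³⁺ and Y³⁺ are reversed: both in group 3 with the same charge; Sc³⁺ (period 4) has the smaller radius. No other neighbouring pair contradicts the periodic trends, so Y³⁺ is the ion listed too late.

Y³⁺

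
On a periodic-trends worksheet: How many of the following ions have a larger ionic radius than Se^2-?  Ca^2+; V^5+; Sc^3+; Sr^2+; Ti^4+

First list Z and electron count for each: V^5+: 18 e⁻, Z=23, Ti^4+: 18 e⁻, Z=22, Sc^3+: 18 e⁻, Z=21, Ca^2+: 18 e⁻, Z=20, Sr^2+: 36 e⁻, Z=38, Se^2-: 36 e⁻, Z=34. V^5+ < Ti^4+ (isoelectronic, higher Z=23 is smaller); Ti^4+ < Sc^3+ (both 18 e⁻, Z=22>21); Sc^3+ < Ca^2+ (isoelectronic, higher Z=21 is smaller); Ca^2+ < Sr^2+ (same group, period 4 vs 5); Sr^2+ < Se^2- (both 36 e⁻, Z=38>34).
Overall: V^5+ < Ti^4+ < Sc^3+ < Ca^2+ < Sr^2+ < Se^2-. Se^2- has 5 below it and 0 above. So 0 are larger.

0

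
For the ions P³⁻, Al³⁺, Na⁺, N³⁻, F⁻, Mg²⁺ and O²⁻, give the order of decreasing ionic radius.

Al³⁺ (Z=13, 10 e⁻), Mg²⁺ (Z=12, 10 e⁻), Na⁺ (Z=11, 10 e⁻), F⁻ (Z=9, 10 e⁻), O²⁻ (Z=8, 10 e⁻), N³⁻ (Z=7, 10 e⁻), P³⁻ (Z=15, 18 e⁻). Al³⁺ < Mg²⁺ (both 10 e⁻, Z=13>12); Mg²⁺ < Na⁺ (isoelectronic, higher Z=12 is smaller); Na⁺ < F⁻ (both 10 e⁻, Z=11>9); F⁻ < O²⁻ (isoelectronic, higher Z=9 is smaller); O²⁻ < N³⁻ (isoelectronic, higher Z=8 is smaller); N³⁻ < P³⁻ (same group, period 2 vs 3).

P³⁻ > N³⁻ > O²⁻ > F⁻ > Na⁺ > Mg²⁺ > Al³⁺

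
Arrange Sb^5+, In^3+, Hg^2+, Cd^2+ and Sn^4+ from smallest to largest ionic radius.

Sb^5+ has 46 e⁻ (Z=51), Sn^4+ has 46 e⁻ (Z=50), In^3+ has 46 e⁻ (Z=49), Cd^2+ has 46 e⁻ (Z=48), Hg^2+ has 78 e⁻ (Z=80). Sb^5+ < Sn^4+ (isoelectronic, higher Z=51 is smaller); Sn^4+ < In^3+ (both 46 e⁻, Z=50>49); In^3+ < Cd^2+ (isoelectronic, higher Z=49 is smaller); Cd^2+ < Hg^2+ (same group, period 5 vs 6).

Sb^5+ < Sn^4+ < In^3+ < Cd^2+ < Hg^2+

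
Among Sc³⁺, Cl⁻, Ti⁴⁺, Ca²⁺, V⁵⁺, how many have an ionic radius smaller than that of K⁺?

4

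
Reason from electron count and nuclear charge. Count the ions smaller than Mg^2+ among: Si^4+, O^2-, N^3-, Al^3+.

2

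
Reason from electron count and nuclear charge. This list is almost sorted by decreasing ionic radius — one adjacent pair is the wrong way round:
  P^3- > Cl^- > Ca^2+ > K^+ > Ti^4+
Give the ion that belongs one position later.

Scanning neighbour by neighbour, only Ca^2+/K^+ violates a trend: they are isoelectronic (18 e⁻) and Ca has more protons than K (20 vs 19), making Ca^2+ smaller. That makes Ca^2+ the one sitting a position early relative to where it belongs.

Ca^2+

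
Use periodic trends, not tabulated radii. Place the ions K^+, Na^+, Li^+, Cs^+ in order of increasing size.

Same group, same charge. Going down the group adds an extra shell of electrons, so the ion gets larger: Li^+ is highest in the group and smallest.

Li^+ < Na^+ < K^+ < Cs^+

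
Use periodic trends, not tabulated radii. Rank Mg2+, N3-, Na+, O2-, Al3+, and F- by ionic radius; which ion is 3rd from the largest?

F-

All of these have 10 electrons (isoelectronic). With the same electron cloud, the ion with the most protons pulls it in tightest. Nuclear charges: Al3+ (Z=13), Mg2+ (Z=12), Na+ (Z=11), F- (Z=9), O2- (Z=8), N3- (Z=7). Highest Z is smallest.
That gives Al3+ < Mg2+ < Na+ < F- < O2- < N3-. From the largest end, number 3 is F-.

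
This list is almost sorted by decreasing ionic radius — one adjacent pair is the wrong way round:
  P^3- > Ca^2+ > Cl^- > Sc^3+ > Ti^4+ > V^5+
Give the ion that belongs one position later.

Ca^2+

The pair Ca^2+, Cl^- is the wrong way round — Ca^2+ and Cl^- share 18 electrons; the higher nuclear charge on Ca (Z=20) contracts it more, so Ca^2+ < Cl^-. All other adjacent pairs agree with periodic trends, so Ca^2+ is the misplaced ion.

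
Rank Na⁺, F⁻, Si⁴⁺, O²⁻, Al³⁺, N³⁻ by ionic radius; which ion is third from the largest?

These species are isoelectronic with 10 electrons. The only difference is the number of protons: Si⁴⁺ (Z=14), Al³⁺ (Z=13), Na⁺ (Z=11), F⁻ (Z=9), O²⁻ (Z=8), N³⁻ (Z=7). The strongest nuclear pull (Si⁴⁺) gives the smallest ion.
That gives Si⁴⁺ < Al³⁺ < Na⁺ < F⁻ < O²⁻ < N³⁻. From the largest end, number 3 is F⁻.

F⁻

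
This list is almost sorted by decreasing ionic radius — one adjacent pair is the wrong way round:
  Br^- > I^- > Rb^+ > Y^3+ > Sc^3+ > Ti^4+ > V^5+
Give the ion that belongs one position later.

Check each adjacent pair. Br^- and I^- are reversed: Br^- and I^- are in one column with the same charge; the lighter period-4 ion has one fewer shell and is smaller. No other neighbouring pair contradicts the periodic trends, so Br^- is the ion listed too early.

Br^-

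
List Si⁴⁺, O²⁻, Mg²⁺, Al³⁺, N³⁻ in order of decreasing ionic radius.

N³⁻ > O²⁻ > Mg²⁺ > Al³⁺ > Si⁴⁺

Isoelectronic series (10 e⁻ each). Size is set by nuclear charge: more protons means a smaller ion. Si⁴⁺ (Z=14), Al³⁺ (Z=13), Mg²⁺ (Z=12), O²⁻ (Z=8), N³⁻ (Z=7).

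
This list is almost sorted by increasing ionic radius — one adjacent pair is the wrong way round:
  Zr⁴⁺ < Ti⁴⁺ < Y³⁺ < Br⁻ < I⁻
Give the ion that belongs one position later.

Check each adjacent pair. Zr⁴⁺ and Ti⁴⁺ are reversed: Ti⁴⁺ and Zr⁴⁺ are in one column with the same charge; the lighter period-4 ion has one fewer shell and is smaller. No other neighbouring pair contradicts the periodic trends, so Zr⁴⁺ is the ion listed too early.

Zr⁴⁺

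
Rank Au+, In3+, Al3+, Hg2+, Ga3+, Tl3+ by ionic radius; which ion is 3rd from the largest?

Al3+ (Z=13, 10 e⁻), Ga3+ (Z=31, 28 e⁻), In3+ (Z=49, 46 e⁻), Tl3+ (Z=81, 78 e⁻), Hg2+ (Z=80, 78 e⁻), Au+ (Z=79, 78 e⁻). Al3+ < Ga3+ (same group, period 3 vs 4); Ga3+ < In3+ (same group, 1 shell fewer); In3+ < Tl3+ (same group, 1 shell fewer); Tl3+ < Hg2+ (both 78 e⁻, Z=81>80); Hg2+ < Au+ (isoelectronic, higher Z=80 is smaller).
Full ascending order: Al3+ < Ga3+ < In3+ < Tl3+ < Hg2+ < Au+. Counting from the largest, position 3 is Tl3+.

Tl3+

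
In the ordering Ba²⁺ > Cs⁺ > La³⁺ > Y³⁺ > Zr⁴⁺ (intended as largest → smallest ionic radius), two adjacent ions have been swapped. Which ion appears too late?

Cs⁺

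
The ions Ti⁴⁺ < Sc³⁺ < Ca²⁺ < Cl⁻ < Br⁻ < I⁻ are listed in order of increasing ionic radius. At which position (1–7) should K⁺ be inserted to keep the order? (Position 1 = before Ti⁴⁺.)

4

Tabulating Z and e⁻: Ti⁴⁺ (Z=22, 18 e⁻), Sc³⁺ (Z=21, 18 e⁻), Ca²⁺ (Z=20, 18 e⁻), K⁺ (Z=19, 18 e⁻), Cl⁻ (Z=17, 18 e⁻), Br⁻ (Z=35, 36 e⁻), I⁻ (Z=53, 54 e⁻). Ti⁴⁺ < Sc³⁺ (isoelectronic, higher Z=22 is smaller); Sc³⁺ < Ca²⁺ (both 18 e⁻, Z=21>20); Ca²⁺ < K⁺ (isoelectronic, higher Z=20 is smaller); K⁺ < Cl⁻ (isoelectronic, higher Z=19 is smaller); Cl⁻ < Br⁻ (same group, period 3 vs 4); Br⁻ < I⁻ (same group, period 4 vs 5).
The complete sequence is Ti⁴⁺ < Sc³⁺ < Ca²⁺ < K⁺ < Cl⁻ < Br⁻ < I⁻. K⁺ sits at position 4.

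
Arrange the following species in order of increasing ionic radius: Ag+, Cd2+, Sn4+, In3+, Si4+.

Si4+ < Sn4+ < In3+ < Cd2+ < Ag+

Tabulating Z and e⁻: Si4+ (Z=14, 10 e⁻), Sn4+ (Z=50, 46 e⁻), In3+ (Z=49, 46 e⁻), Cd2+ (Z=48, 46 e⁻), Ag+ (Z=47, 46 e⁻). Si4+ < Sn4+ (same group, period 3 vs 5); Sn4+ < In3+ (both 46 e⁻, Z=50>49); In3+ < Cd2+ (isoelectronic, higher Z=49 is smaller); Cd2+ < Ag+ (both 46 e⁻, Z=48>47).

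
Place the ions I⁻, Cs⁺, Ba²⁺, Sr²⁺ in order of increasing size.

Work out protons and electrons: Sr²⁺: 36 e⁻, Z=38, Ba²⁺: 54 e⁻, Z=56, Cs⁺: 54 e⁻, Z=55, I⁻: 54 e⁻, Z=53. Sr²⁺ < Ba²⁺ (same group, period 5 vs 6); Ba²⁺ < Cs⁺ (both 54 e⁻, Z=56>55); Cs⁺ < I⁻ (both 54 e⁻, Z=55>53).

Sr²⁺ < Ba²⁺ < Cs⁺ < I⁻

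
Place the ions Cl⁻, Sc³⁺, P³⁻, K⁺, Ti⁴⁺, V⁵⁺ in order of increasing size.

V⁵⁺ < Ti⁴⁺ < Sc³⁺ < K⁺ < Cl⁻ < P³⁻

Isoelectronic series (18 e⁻ each). Size is set by nuclear charge: more protons means a smaller ion. V⁵⁺ (Z=23), Ti⁴⁺ (Z=22), Sc³⁺ (Z=21), K⁺ (Z=19), Cl⁻ (Z=17), P³⁻ (Z=15).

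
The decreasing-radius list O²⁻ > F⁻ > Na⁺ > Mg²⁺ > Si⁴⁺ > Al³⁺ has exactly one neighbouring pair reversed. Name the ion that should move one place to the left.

Compare adjacent ions: they are isoelectronic (10 e⁻) and Si has more protons than Al (14 vs 13), making Si⁴⁺ smaller — yet in this decreasing list Si⁴⁺ sits before Al³⁺. Nothing else is reversed, so Al³⁺ should move one place to the left.

Al³⁺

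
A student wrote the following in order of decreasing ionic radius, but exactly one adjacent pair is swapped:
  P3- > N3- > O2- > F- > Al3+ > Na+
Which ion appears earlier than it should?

Compare adjacent ions: Al3+ and Na+ share 10 electrons; the higher nuclear charge on Al (Z=13) contracts it more, so Al3+ < Na+ — yet in this decreasing list Al3+ sits before Na+. Nothing else is reversed, so Al3+ should move one place to the right.

Al3+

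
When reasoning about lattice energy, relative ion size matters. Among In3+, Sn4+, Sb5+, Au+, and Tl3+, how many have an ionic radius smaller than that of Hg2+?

Tabulating Z and e⁻: Sb5+: 46 e⁻, Z=51, Sn4+: 46 e⁻, Z=50, In3+: 46 e⁻, Z=49, Tl3+: 78 e⁻, Z=81, Hg2+: 78 e⁻, Z=80, Au+: 78 e⁻, Z=79. Sb5+ < Sn4+ (isoelectronic, higher Z=51 is smaller); Sn4+ < In3+ (both 46 e⁻, Z=50>49); In3+ < Tl3+ (same group, period 5 vs 6); Tl3+ < Hg2+ (isoelectronic, higher Z=81 is smaller); Hg2+ < Au+ (both 78 e⁻, Z=80>79).
Relative to Hg2+, the ions that are smaller are Sb5+, Sn4+, In3+, Tl3+. Count: 4.

4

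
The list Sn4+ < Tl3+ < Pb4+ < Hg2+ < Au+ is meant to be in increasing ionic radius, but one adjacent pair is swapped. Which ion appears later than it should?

Check each adjacent pair. Tl3+ and Pb4+ are reversed: Pb4+ and Tl3+ share 78 electrons; the higher nuclear charge on Pb (Z=82) contracts it more, so Pb4+ < Tl3+. No other neighbouring pair contradicts the periodic trends, so Pb4+ is the ion listed too late.

Pb4+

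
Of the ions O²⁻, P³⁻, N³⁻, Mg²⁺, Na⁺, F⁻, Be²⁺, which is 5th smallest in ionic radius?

O²⁻

First list Z and electron count for each: Be²⁺ (Z=4, 2 e⁻), Mg²⁺ (Z=12, 10 e⁻), Na⁺ (Z=11, 10 e⁻), F⁻ (Z=9, 10 e⁻), O²⁻ (Z=8, 10 e⁻), N³⁻ (Z=7, 10 e⁻), P³⁻ (Z=15, 18 e⁻). Be²⁺ < Mg²⁺ (same group, 1 shell fewer); Mg²⁺ < Na⁺ (both 10 e⁻, Z=12>11); Na⁺ < F⁻ (both 10 e⁻, Z=11>9); F⁻ < O²⁻ (both 10 e⁻, Z=9>8); O²⁻ < N³⁻ (isoelectronic, higher Z=8 is smaller); N³⁻ < P³⁻ (same group, period 2 vs 3).
So the order is Be²⁺ < Mg²⁺ < Na⁺ < F⁻ < O²⁻ < N³⁻ < P³⁻; the 5th-smallest ion is O²⁻.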